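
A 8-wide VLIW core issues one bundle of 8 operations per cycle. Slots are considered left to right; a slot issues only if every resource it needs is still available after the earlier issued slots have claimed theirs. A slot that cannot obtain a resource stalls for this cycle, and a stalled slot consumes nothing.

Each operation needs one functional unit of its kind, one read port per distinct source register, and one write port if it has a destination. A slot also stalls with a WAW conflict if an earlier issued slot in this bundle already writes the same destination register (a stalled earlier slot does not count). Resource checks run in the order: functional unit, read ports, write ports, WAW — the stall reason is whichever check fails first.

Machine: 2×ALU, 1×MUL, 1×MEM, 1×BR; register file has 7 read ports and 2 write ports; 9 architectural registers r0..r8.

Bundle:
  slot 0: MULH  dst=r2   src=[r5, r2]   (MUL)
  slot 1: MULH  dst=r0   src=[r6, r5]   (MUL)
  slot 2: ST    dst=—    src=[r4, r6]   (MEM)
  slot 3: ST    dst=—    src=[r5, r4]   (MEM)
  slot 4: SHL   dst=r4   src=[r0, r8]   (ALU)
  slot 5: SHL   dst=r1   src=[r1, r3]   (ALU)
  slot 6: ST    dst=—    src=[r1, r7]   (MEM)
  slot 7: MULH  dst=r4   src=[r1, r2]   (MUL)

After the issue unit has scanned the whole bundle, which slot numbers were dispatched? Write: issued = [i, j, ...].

  0. MUL→r2 ⇒ go  {2A/0Mu/1Ld/1B | 5r 1w}
  1. MUL→r0 ⇒ no(FU)  {2A/0Mu/1Ld/1B | 5r 1w}
  2. MEM ⇒ go  {2A/0Mu/0Ld/1B | 3r 1w}
  3. MEM ⇒ no(FU)  {2A/0Mu/0Ld/1B | 3r 1w}
  4. ALU→r4 ⇒ go  {1A/0Mu/0Ld/1B | 1r 0w}
  5. ALU→r1 ⇒ no(RD_PORT)  {1A/0Mu/0Ld/1B | 1r 0w}
  6. MEM ⇒ no(FU)  {1A/0Mu/0Ld/1B | 1r 0w}
  7. MUL→r4 ⇒ no(FU)  {1A/0Mu/0Ld/1B | 1r 0w}

issued = [0, 2, 4]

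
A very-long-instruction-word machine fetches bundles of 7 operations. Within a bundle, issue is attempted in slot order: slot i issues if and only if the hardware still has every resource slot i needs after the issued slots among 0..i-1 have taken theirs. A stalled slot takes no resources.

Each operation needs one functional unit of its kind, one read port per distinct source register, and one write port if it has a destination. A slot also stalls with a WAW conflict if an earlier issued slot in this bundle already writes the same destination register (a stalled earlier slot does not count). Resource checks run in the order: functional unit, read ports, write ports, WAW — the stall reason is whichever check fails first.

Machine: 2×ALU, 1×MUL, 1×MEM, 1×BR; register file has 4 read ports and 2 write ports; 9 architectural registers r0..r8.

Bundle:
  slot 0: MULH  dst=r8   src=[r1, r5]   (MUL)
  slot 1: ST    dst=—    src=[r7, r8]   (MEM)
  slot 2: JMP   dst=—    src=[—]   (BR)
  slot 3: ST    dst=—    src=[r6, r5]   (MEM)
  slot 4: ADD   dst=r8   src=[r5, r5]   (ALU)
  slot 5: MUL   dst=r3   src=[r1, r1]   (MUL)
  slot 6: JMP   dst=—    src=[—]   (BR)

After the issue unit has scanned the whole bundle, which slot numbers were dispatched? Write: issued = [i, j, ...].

issued = [0, 1, 2]

  0. MUL→r8 ⇒ go  {2A/0Mu/1Ld/1B | 2r 1w}
  1. MEM ⇒ go  {2A/0Mu/0Ld/1B | 0r 1w}
  2. BR ⇒ go  {2A/0Mu/0Ld/0B | 0r 1w}
  3. MEM ⇒ no(FU)  {2A/0Mu/0Ld/0B | 0r 1w}
  4. ALU→r8 ⇒ no(RD_PORT)  {2A/0Mu/0Ld/0B | 0r 1w}
  5. MUL→r3 ⇒ no(FU)  {2A/0Mu/0Ld/0B | 0r 1w}
  6. BR ⇒ no(FU)  {2A/0Mu/0Ld/0B | 0r 1w}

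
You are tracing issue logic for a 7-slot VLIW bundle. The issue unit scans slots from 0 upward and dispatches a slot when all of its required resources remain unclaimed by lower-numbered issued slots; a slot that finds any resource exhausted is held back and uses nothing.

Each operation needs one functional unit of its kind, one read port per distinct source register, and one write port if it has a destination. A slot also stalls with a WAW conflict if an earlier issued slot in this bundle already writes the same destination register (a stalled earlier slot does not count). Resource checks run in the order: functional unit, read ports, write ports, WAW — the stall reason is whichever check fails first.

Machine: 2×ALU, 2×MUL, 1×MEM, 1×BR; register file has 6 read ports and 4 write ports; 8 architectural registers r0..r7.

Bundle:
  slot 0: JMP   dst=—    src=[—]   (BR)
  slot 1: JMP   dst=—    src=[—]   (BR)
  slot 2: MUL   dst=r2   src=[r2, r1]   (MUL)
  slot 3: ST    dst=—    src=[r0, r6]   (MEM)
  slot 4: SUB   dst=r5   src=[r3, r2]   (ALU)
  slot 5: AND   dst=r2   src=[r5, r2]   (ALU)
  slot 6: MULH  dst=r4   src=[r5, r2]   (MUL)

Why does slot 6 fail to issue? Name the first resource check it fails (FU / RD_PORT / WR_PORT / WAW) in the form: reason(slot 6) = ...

slot 0 (BR): ISSUE — free A2,Mu2,Ld1,B0 rp6 wp4
slot 1 (BR): stall FU — free A2,Mu2,Ld1,B0 rp6 wp4
slot 2 (MUL): ISSUE — free A2,Mu1,Ld1,B0 rp4 wp3
slot 3 (MEM): ISSUE — free A2,Mu1,Ld0,B0 rp2 wp3
slot 4 (ALU): ISSUE — free A1,Mu1,Ld0,B0 rp0 wp2
slot 5 (ALU): stall RD_PORT — free A1,Mu1,Ld0,B0 rp0 wp2
slot 6 (MUL): stall RD_PORT — free A1,Mu1,Ld0,B0 rp0 wp2

reason(slot 6) = RD_PORT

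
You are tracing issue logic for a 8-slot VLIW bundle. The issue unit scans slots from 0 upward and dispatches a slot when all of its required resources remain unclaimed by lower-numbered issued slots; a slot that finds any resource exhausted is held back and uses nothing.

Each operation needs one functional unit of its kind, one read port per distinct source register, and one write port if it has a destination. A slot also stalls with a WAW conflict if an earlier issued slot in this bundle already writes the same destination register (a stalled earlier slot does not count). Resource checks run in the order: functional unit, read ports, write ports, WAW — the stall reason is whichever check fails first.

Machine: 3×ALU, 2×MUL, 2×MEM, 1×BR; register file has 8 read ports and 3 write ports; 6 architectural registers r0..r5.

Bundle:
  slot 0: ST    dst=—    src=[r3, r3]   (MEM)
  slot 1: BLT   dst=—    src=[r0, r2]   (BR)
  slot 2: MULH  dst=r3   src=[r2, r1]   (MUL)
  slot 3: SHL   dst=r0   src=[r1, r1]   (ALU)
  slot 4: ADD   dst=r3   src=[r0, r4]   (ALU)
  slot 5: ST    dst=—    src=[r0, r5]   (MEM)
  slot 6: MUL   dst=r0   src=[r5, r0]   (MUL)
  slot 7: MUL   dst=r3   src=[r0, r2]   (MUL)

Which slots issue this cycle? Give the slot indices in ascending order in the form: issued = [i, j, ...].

(0) want 1×MEM +1rd +0wr — yes → AL3|MU2|ME1|BR1|rd7|wr3
(1) want 1×BR +2rd +0wr — yes → AL3|MU2|ME1|BR0|rd5|wr3
(2) want 1×MUL +2rd +1wr — yes → AL3|MU1|ME1|BR0|rd3|wr2
(3) want 1×ALU +1rd +1wr — yes → AL2|MU1|ME1|BR0|rd2|wr1
(4) want 1×ALU +2rd +1wr — WAW → AL2|MU1|ME1|BR0|rd2|wr1
(5) want 1×MEM +2rd +0wr — yes → AL2|MU1|ME0|BR0|rd0|wr1
(6) want 1×MUL +2rd +1wr — RD_PORT → AL2|MU1|ME0|BR0|rd0|wr1
(7) want 1×MUL +2rd +1wr — RD_PORT → AL2|MU1|ME0|BR0|rd0|wr1

issued = [0, 1, 2, 3, 5]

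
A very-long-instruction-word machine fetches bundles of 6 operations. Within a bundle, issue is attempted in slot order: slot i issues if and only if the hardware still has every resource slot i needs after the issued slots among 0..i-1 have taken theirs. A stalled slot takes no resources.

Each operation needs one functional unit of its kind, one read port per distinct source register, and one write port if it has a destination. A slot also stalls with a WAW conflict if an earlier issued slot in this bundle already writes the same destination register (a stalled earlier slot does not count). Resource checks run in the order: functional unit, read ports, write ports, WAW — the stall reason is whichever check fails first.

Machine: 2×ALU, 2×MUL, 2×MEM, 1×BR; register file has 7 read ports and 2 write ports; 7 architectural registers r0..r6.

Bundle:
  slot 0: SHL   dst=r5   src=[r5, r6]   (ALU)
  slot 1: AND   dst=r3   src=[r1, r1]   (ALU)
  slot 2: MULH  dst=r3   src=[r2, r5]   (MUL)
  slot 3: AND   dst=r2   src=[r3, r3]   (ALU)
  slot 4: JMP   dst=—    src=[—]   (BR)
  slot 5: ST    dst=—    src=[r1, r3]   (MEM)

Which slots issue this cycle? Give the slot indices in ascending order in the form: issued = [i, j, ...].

issued = [0, 1, 4, 5]

  0. ALU→r5 ⇒ go  {1A/2Mu/2Ld/1B | 5r 1w}
  1. ALU→r3 ⇒ go  {0A/2Mu/2Ld/1B | 4r 0w}
  2. MUL→r3 ⇒ no(WR_PORT)  {0A/2Mu/2Ld/1B | 4r 0w}
  3. ALU→r2 ⇒ no(FU)  {0A/2Mu/2Ld/1B | 4r 0w}
  4. BR ⇒ go  {0A/2Mu/2Ld/0B | 4r 0w}
  5. MEM ⇒ go  {0A/2Mu/1Ld/0B | 2r 0w}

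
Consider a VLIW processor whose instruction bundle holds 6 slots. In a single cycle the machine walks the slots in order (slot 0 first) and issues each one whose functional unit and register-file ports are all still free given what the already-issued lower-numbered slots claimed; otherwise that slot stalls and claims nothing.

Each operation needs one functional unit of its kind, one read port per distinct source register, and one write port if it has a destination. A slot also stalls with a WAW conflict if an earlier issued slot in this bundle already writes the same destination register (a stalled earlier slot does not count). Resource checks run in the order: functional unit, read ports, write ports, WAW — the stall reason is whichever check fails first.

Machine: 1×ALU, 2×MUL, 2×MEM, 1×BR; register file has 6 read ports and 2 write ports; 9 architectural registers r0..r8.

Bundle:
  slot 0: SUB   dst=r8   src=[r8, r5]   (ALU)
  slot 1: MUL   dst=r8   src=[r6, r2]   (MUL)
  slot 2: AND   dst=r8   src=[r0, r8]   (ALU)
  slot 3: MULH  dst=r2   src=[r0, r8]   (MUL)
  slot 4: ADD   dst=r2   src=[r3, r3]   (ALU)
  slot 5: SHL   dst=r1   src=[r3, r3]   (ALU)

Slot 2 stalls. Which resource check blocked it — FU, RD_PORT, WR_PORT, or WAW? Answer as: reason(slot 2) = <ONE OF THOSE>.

reason(slot 2) = FU

#0 ALU src=r8,r5 dispatched  <A:0 Mu:2 Ld:2 B:1 rd:4 wr:1>
#1 MUL src=r6,r2 held:WAW  <A:0 Mu:2 Ld:2 B:1 rd:4 wr:1>
#2 ALU src=r0,r8 held:FU  <A:0 Mu:2 Ld:2 B:1 rd:4 wr:1>
#3 MUL src=r0,r8 dispatched  <A:0 Mu:1 Ld:2 B:1 rd:2 wr:0>
#4 ALU src=r3,r3 held:FU  <A:0 Mu:1 Ld:2 B:1 rd:2 wr:0>
#5 ALU src=r3,r3 held:FU  <A:0 Mu:1 Ld:2 B:1 rd:2 wr:0>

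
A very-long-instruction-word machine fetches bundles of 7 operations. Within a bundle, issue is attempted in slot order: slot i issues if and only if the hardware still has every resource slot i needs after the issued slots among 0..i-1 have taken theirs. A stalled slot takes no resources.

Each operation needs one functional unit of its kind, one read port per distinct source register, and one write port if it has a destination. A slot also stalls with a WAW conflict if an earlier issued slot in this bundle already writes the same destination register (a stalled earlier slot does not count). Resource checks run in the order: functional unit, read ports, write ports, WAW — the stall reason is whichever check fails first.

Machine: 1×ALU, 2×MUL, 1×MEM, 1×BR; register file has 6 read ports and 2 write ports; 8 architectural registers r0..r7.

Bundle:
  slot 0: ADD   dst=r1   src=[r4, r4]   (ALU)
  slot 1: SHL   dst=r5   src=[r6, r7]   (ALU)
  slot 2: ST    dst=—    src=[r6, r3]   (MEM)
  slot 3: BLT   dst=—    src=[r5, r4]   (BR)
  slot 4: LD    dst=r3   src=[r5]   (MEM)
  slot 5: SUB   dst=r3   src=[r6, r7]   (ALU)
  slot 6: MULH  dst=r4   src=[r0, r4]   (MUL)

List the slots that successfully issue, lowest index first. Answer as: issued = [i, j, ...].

#0 ALU src=r4,r4 dispatched  <A:0 Mu:2 Ld:1 B:1 rd:5 wr:1>
#1 ALU src=r6,r7 held:FU  <A:0 Mu:2 Ld:1 B:1 rd:5 wr:1>
#2 MEM src=r6,r3 dispatched  <A:0 Mu:2 Ld:0 B:1 rd:3 wr:1>
#3 BR src=r5,r4 dispatched  <A:0 Mu:2 Ld:0 B:0 rd:1 wr:1>
#4 MEM src=r5 held:FU  <A:0 Mu:2 Ld:0 B:0 rd:1 wr:1>
#5 ALU src=r6,r7 held:FU  <A:0 Mu:2 Ld:0 B:0 rd:1 wr:1>
#6 MUL src=r0,r4 held:RD_PORT  <A:0 Mu:2 Ld:0 B:0 rd:1 wr:1>

issued = [0, 2, 3]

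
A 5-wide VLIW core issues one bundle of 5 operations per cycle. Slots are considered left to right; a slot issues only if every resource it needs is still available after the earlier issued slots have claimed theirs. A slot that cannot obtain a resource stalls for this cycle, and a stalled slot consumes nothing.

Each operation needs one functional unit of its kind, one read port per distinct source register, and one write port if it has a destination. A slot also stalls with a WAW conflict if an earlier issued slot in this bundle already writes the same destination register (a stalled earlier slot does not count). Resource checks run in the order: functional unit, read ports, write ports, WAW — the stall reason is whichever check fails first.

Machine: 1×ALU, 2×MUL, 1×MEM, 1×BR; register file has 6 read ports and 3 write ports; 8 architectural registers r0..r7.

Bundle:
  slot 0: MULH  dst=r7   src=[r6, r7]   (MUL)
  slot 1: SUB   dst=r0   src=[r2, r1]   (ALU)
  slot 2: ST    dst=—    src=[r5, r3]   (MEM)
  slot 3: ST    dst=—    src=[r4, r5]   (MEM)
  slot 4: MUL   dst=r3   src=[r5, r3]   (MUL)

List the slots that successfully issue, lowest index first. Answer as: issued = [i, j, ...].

issued = [0, 1, 2]

(0) want 1×MUL +2rd +1wr — yes → AL1|MU1|ME1|BR1|rd4|wr2
(1) want 1×ALU +2rd +1wr — yes → AL0|MU1|ME1|BR1|rd2|wr1
(2) want 1×MEM +2rd +0wr — yes → AL0|MU1|ME0|BR1|rd0|wr1
(3) want 1×MEM +2rd +0wr — FU → AL0|MU1|ME0|BR1|rd0|wr1
(4) want 1×MUL +2rd +1wr — RD_PORT → AL0|MU1|ME0|BR1|rd0|wr1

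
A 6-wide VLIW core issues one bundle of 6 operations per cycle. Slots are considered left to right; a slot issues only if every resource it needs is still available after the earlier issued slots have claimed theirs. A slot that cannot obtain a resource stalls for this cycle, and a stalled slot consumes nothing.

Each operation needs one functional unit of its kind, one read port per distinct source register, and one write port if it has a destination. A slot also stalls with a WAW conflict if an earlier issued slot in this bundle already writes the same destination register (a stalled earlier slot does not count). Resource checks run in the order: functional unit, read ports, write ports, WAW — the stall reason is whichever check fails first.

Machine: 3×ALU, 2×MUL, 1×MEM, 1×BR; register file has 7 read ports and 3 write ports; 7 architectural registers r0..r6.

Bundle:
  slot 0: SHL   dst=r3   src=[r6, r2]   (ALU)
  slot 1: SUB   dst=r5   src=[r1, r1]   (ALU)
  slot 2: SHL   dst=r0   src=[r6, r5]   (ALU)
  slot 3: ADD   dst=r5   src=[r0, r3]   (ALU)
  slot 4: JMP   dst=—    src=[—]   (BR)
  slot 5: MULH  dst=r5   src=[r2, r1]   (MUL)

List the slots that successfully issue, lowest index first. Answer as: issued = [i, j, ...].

issued = [0, 1, 2, 4]

slot 0 (ALU): ISSUE — free A2,Mu2,Ld1,B1 rp5 wp2
slot 1 (ALU): ISSUE — free A1,Mu2,Ld1,B1 rp4 wp1
slot 2 (ALU): ISSUE — free A0,Mu2,Ld1,B1 rp2 wp0
slot 3 (ALU): stall FU — free A0,Mu2,Ld1,B1 rp2 wp0
slot 4 (BR): ISSUE — free A0,Mu2,Ld1,B0 rp2 wp0
slot 5 (MUL): stall WR_PORT — free A0,Mu2,Ld1,B0 rp2 wp0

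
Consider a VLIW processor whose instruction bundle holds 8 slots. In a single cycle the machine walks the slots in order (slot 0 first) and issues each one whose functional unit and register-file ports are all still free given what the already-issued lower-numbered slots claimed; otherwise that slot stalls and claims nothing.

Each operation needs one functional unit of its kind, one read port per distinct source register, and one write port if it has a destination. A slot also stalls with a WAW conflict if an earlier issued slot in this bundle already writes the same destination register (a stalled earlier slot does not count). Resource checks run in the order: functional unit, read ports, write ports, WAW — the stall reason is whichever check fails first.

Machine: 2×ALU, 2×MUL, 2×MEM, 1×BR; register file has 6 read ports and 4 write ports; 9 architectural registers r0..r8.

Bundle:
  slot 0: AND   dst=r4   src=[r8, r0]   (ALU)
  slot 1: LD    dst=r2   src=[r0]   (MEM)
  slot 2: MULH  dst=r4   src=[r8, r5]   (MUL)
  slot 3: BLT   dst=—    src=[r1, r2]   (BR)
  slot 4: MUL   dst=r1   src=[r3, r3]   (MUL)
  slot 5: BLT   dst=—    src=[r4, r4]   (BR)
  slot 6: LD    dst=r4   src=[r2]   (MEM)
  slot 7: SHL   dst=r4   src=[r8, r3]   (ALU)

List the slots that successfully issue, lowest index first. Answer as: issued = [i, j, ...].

issued = [0, 1, 3, 4]

[0] ALU needs rd=2 wr=1: ok; after: ALU=1 MUL=2 MEM=2 BR=1, R=4, W=3
[1] MEM needs rd=1 wr=1: ok; after: ALU=1 MUL=2 MEM=1 BR=1, R=3, W=2
[2] MUL needs rd=2 wr=1: WAW; after: ALU=1 MUL=2 MEM=1 BR=1, R=3, W=2
[3] BR needs rd=2 wr=0: ok; after: ALU=1 MUL=2 MEM=1 BR=0, R=1, W=2
[4] MUL needs rd=1 wr=1: ok; after: ALU=1 MUL=1 MEM=1 BR=0, R=0, W=1
[5] BR needs rd=1 wr=0: FU; after: ALU=1 MUL=1 MEM=1 BR=0, R=0, W=1
[6] MEM needs rd=1 wr=1: RD_PORT; after: ALU=1 MUL=1 MEM=1 BR=0, R=0, W=1
[7] ALU needs rd=2 wr=1: RD_PORT; after: ALU=1 MUL=1 MEM=1 BR=0, R=0, W=1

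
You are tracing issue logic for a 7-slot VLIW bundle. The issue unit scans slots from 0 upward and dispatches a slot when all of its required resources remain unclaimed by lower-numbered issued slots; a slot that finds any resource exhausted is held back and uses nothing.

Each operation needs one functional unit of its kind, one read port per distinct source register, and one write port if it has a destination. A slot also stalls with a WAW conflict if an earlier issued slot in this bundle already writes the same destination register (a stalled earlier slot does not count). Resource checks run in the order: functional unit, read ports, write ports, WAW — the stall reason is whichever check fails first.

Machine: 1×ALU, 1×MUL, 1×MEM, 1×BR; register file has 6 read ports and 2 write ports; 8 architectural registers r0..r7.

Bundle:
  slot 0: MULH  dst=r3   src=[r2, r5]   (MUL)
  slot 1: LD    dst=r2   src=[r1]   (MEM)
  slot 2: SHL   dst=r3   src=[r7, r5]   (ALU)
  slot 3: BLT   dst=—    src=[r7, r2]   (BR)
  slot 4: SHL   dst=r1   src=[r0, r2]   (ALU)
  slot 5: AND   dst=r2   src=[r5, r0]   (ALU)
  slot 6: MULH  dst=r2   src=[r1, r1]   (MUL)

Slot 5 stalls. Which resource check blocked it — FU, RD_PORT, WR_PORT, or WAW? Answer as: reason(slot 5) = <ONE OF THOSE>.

slot 0 (MUL): ISSUE — free A1,Mu0,Ld1,B1 rp4 wp1
slot 1 (MEM): ISSUE — free A1,Mu0,Ld0,B1 rp3 wp0
slot 2 (ALU): stall WR_PORT — free A1,Mu0,Ld0,B1 rp3 wp0
slot 3 (BR): ISSUE — free A1,Mu0,Ld0,B0 rp1 wp0
slot 4 (ALU): stall RD_PORT — free A1,Mu0,Ld0,B0 rp1 wp0
slot 5 (ALU): stall RD_PORT — free A1,Mu0,Ld0,B0 rp1 wp0
slot 6 (MUL): stall FU — free A1,Mu0,Ld0,B0 rp1 wp0

reason(slot 5) = RD_PORT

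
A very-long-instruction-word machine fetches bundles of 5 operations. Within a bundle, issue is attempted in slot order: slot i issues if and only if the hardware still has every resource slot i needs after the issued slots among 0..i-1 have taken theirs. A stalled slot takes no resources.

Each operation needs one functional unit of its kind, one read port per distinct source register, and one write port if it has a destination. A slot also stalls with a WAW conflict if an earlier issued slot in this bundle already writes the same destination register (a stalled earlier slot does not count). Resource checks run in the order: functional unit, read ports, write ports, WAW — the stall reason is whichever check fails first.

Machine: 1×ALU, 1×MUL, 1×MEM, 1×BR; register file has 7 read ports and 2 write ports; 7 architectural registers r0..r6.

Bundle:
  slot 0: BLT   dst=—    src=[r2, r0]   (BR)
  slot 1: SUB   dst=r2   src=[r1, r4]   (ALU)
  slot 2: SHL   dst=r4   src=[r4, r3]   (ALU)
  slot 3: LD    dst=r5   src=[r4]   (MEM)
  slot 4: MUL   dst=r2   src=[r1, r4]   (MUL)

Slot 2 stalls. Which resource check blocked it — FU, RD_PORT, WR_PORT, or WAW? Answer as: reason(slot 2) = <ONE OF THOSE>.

reason(slot 2) = FU

(0) want 1×BR +2rd +0wr — yes → AL1|MU1|ME1|BR0|rd5|wr2
(1) want 1×ALU +2rd +1wr — yes → AL0|MU1|ME1|BR0|rd3|wr1
(2) want 1×ALU +2rd +1wr — FU → AL0|MU1|ME1|BR0|rd3|wr1
(3) want 1×MEM +1rd +1wr — yes → AL0|MU1|ME0|BR0|rd2|wr0
(4) want 1×MUL +2rd +1wr — WR_PORT → AL0|MU1|ME0|BR0|rd2|wr0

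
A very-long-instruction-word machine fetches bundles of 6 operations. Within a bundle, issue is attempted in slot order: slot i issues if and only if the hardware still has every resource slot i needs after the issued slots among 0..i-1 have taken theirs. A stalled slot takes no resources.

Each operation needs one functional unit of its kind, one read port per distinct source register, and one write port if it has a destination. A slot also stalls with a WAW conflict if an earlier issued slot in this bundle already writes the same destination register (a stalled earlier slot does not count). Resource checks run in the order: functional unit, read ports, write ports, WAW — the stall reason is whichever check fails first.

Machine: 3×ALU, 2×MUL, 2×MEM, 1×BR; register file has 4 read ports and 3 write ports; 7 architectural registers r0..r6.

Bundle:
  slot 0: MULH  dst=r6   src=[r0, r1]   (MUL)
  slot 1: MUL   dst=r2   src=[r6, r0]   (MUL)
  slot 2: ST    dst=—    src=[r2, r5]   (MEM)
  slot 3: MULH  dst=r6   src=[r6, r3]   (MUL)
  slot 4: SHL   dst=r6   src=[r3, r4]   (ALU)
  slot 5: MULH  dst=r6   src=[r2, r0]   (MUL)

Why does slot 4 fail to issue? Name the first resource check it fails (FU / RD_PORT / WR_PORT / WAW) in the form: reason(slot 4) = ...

#0 MUL src=r0,r1 dispatched  <A:3 Mu:1 Ld:2 B:1 rd:2 wr:2>
#1 MUL src=r6,r0 dispatched  <A:3 Mu:0 Ld:2 B:1 rd:0 wr:1>
#2 MEM src=r2,r5 held:RD_PORT  <A:3 Mu:0 Ld:2 B:1 rd:0 wr:1>
#3 MUL src=r6,r3 held:FU  <A:3 Mu:0 Ld:2 B:1 rd:0 wr:1>
#4 ALU src=r3,r4 held:RD_PORT  <A:3 Mu:0 Ld:2 B:1 rd:0 wr:1>
#5 MUL src=r2,r0 held:FU  <A:3 Mu:0 Ld:2 B:1 rd:0 wr:1>

reason(slot 4) = RD_PORT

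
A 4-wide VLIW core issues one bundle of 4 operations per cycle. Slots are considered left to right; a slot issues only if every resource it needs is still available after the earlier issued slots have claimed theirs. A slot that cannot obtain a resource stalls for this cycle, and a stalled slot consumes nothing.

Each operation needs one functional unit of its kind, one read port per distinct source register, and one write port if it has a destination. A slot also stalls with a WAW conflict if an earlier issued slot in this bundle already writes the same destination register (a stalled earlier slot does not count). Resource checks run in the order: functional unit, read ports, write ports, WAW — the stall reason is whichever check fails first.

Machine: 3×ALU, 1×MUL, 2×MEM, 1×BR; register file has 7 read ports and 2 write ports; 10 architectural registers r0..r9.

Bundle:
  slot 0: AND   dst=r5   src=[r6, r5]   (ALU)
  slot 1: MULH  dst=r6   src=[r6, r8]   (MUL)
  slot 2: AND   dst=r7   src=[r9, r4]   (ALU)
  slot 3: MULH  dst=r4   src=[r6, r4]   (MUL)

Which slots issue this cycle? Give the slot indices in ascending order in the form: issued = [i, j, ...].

#0 ALU src=r6,r5 dispatched  <A:2 Mu:1 Ld:2 B:1 rd:5 wr:1>
#1 MUL src=r6,r8 dispatched  <A:2 Mu:0 Ld:2 B:1 rd:3 wr:0>
#2 ALU src=r9,r4 held:WR_PORT  <A:2 Mu:0 Ld:2 B:1 rd:3 wr:0>
#3 MUL src=r6,r4 held:FU  <A:2 Mu:0 Ld:2 B:1 rd:3 wr:0>

issued = [0, 1]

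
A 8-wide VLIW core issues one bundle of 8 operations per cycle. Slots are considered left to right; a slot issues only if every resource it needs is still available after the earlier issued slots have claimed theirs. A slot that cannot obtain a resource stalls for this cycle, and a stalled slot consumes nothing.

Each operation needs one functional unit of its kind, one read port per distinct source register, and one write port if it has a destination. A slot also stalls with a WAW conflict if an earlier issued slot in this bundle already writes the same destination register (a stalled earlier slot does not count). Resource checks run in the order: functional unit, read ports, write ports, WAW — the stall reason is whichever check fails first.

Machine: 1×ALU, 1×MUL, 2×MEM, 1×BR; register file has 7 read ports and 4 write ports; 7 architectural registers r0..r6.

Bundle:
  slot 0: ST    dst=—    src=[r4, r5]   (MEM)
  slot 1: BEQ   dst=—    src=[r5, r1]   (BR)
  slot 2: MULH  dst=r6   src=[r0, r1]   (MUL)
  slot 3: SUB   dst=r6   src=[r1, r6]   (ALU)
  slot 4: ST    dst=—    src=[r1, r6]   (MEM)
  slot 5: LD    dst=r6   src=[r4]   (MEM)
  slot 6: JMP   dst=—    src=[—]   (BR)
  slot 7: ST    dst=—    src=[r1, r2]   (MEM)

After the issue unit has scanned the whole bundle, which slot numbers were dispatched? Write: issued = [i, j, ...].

issued = [0, 1, 2]

[0] MEM needs rd=2 wr=0: ok; after: ALU=1 MUL=1 MEM=1 BR=1, R=5, W=4
[1] BR needs rd=2 wr=0: ok; after: ALU=1 MUL=1 MEM=1 BR=0, R=3, W=4
[2] MUL needs rd=2 wr=1: ok; after: ALU=1 MUL=0 MEM=1 BR=0, R=1, W=3
[3] ALU needs rd=2 wr=1: RD_PORT; after: ALU=1 MUL=0 MEM=1 BR=0, R=1, W=3
[4] MEM needs rd=2 wr=0: RD_PORT; after: ALU=1 MUL=0 MEM=1 BR=0, R=1, W=3
[5] MEM needs rd=1 wr=1: WAW; after: ALU=1 MUL=0 MEM=1 BR=0, R=1, W=3
[6] BR needs rd=0 wr=0: FU; after: ALU=1 MUL=0 MEM=1 BR=0, R=1, W=3
[7] MEM needs rd=2 wr=0: RD_PORT; after: ALU=1 MUL=0 MEM=1 BR=0, R=1, W=3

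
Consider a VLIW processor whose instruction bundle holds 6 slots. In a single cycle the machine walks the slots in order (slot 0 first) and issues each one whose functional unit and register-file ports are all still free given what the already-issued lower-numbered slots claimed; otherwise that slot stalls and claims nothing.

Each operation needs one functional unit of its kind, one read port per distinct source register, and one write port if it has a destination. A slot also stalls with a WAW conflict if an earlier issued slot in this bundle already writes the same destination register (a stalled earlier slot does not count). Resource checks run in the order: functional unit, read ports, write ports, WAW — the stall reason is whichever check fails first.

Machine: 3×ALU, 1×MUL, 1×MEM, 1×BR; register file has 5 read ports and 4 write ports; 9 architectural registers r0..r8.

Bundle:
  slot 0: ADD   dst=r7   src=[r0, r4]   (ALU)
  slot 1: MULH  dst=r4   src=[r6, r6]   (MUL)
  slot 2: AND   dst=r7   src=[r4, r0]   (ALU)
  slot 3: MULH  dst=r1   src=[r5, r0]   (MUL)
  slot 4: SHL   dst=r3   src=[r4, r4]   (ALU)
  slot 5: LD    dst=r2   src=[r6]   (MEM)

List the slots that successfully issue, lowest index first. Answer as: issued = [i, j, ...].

[0] ALU needs rd=2 wr=1: ok; after: ALU=2 MUL=1 MEM=1 BR=1, R=3, W=3
[1] MUL needs rd=1 wr=1: ok; after: ALU=2 MUL=0 MEM=1 BR=1, R=2, W=2
[2] ALU needs rd=2 wr=1: WAW; after: ALU=2 MUL=0 MEM=1 BR=1, R=2, W=2
[3] MUL needs rd=2 wr=1: FU; after: ALU=2 MUL=0 MEM=1 BR=1, R=2, W=2
[4] ALU needs rd=1 wr=1: ok; after: ALU=1 MUL=0 MEM=1 BR=1, R=1, W=1
[5] MEM needs rd=1 wr=1: ok; after: ALU=1 MUL=0 MEM=0 BR=1, R=0, W=0

issued = [0, 1, 4, 5]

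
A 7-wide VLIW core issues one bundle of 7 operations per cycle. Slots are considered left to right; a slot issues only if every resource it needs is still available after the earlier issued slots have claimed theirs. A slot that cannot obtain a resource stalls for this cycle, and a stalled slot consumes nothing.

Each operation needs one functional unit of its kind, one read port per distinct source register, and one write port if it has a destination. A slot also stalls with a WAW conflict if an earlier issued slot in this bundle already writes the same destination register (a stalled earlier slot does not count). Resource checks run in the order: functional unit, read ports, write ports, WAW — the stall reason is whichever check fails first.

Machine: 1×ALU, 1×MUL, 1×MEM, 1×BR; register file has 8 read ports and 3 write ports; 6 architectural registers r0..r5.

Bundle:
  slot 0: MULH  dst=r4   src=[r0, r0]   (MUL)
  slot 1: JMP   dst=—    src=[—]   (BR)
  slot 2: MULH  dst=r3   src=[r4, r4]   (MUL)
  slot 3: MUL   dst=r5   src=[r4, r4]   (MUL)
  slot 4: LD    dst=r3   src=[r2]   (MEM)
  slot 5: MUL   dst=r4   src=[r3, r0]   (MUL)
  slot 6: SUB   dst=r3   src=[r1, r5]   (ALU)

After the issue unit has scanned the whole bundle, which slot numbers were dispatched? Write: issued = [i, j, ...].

issued = [0, 1, 4]

(0) want 1×MUL +1rd +1wr — yes → AL1|MU0|ME1|BR1|rd7|wr2
(1) want 1×BR +0rd +0wr — yes → AL1|MU0|ME1|BR0|rd7|wr2
(2) want 1×MUL +1rd +1wr — FU → AL1|MU0|ME1|BR0|rd7|wr2
(3) want 1×MUL +1rd +1wr — FU → AL1|MU0|ME1|BR0|rd7|wr2
(4) want 1×MEM +1rd +1wr — yes → AL1|MU0|ME0|BR0|rd6|wr1
(5) want 1×MUL +2rd +1wr — FU → AL1|MU0|ME0|BR0|rd6|wr1
(6) want 1×ALU +2rd +1wr — WAW → AL1|MU0|ME0|BR0|rd6|wr1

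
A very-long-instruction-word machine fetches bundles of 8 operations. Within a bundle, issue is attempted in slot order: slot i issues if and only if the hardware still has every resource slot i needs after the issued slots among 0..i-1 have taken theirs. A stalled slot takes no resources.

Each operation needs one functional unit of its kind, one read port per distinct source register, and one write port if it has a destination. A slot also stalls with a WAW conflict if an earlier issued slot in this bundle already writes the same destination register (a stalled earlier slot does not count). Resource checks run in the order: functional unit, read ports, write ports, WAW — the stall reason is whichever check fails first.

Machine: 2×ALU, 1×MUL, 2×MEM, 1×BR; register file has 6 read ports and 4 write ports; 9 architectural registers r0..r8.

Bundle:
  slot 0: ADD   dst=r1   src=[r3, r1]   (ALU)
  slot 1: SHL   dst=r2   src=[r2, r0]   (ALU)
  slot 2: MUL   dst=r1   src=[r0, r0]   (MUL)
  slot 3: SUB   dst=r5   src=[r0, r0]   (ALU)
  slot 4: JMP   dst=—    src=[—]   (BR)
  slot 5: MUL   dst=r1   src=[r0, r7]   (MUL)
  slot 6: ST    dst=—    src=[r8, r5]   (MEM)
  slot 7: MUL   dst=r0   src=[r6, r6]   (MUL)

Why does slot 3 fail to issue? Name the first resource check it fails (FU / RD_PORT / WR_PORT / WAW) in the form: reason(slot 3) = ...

reason(slot 3) = FU

[0] ALU needs rd=2 wr=1: ok; after: ALU=1 MUL=1 MEM=2 BR=1, R=4, W=3
[1] ALU needs rd=2 wr=1: ok; after: ALU=0 MUL=1 MEM=2 BR=1, R=2, W=2
[2] MUL needs rd=1 wr=1: WAW; after: ALU=0 MUL=1 MEM=2 BR=1, R=2, W=2
[3] ALU needs rd=1 wr=1: FU; after: ALU=0 MUL=1 MEM=2 BR=1, R=2, W=2
[4] BR needs rd=0 wr=0: ok; after: ALU=0 MUL=1 MEM=2 BR=0, R=2, W=2
[5] MUL needs rd=2 wr=1: WAW; after: ALU=0 MUL=1 MEM=2 BR=0, R=2, W=2
[6] MEM needs rd=2 wr=0: ok; after: ALU=0 MUL=1 MEM=1 BR=0, R=0, W=2
[7] MUL needs rd=1 wr=1: RD_PORT; after: ALU=0 MUL=1 MEM=1 BR=0, R=0, W=2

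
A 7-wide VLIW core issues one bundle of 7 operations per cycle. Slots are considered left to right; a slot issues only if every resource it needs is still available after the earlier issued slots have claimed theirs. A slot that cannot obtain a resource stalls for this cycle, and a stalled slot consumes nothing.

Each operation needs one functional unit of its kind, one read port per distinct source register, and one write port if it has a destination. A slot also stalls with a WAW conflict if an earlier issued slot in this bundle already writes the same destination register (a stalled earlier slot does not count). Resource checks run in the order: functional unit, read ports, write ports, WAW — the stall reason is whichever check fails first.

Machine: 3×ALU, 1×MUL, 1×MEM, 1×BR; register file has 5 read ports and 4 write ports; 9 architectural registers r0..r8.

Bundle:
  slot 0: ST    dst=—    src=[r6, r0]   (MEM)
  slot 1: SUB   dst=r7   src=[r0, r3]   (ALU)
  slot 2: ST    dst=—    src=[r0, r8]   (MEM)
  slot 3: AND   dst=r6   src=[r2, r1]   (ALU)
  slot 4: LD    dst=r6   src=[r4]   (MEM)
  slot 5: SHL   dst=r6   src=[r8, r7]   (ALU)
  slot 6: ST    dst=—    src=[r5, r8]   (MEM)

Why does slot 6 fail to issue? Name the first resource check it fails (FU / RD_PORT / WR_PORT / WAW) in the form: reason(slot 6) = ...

(0) want 1×MEM +2rd +0wr — yes → AL3|MU1|ME0|BR1|rd3|wr4
(1) want 1×ALU +2rd +1wr — yes → AL2|MU1|ME0|BR1|rd1|wr3
(2) want 1×MEM +2rd +0wr — FU → AL2|MU1|ME0|BR1|rd1|wr3
(3) want 1×ALU +2rd +1wr — RD_PORT → AL2|MU1|ME0|BR1|rd1|wr3
(4) want 1×MEM +1rd +1wr — FU → AL2|MU1|ME0|BR1|rd1|wr3
(5) want 1×ALU +2rd +1wr — RD_PORT → AL2|MU1|ME0|BR1|rd1|wr3
(6) want 1×MEM +2rd +0wr — FU → AL2|MU1|ME0|BR1|rd1|wr3

reason(slot 6) = FU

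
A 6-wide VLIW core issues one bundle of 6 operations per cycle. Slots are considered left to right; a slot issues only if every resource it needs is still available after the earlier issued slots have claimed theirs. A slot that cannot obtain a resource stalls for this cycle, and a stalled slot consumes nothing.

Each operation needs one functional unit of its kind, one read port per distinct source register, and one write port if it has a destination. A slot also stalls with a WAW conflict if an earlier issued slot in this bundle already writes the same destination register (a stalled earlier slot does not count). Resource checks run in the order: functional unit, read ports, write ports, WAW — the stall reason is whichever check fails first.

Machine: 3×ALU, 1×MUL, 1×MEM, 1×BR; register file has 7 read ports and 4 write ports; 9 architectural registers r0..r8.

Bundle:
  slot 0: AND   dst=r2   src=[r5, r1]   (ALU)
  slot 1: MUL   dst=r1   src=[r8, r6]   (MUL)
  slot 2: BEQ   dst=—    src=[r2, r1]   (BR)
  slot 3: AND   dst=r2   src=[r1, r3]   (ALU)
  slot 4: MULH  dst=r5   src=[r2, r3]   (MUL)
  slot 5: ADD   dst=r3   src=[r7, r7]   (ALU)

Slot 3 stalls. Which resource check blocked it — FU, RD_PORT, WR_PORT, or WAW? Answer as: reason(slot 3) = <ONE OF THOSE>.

reason(slot 3) = RD_PORT

  0. ALU→r2 ⇒ go  {2A/1Mu/1Ld/1B | 5r 3w}
  1. MUL→r1 ⇒ go  {2A/0Mu/1Ld/1B | 3r 2w}
  2. BR ⇒ go  {2A/0Mu/1Ld/0B | 1r 2w}
  3. ALU→r2 ⇒ no(RD_PORT)  {2A/0Mu/1Ld/0B | 1r 2w}
  4. MUL→r5 ⇒ no(FU)  {2A/0Mu/1Ld/0B | 1r 2w}
  5. ALU→r3 ⇒ go  {1A/0Mu/1Ld/0B | 0r 1w}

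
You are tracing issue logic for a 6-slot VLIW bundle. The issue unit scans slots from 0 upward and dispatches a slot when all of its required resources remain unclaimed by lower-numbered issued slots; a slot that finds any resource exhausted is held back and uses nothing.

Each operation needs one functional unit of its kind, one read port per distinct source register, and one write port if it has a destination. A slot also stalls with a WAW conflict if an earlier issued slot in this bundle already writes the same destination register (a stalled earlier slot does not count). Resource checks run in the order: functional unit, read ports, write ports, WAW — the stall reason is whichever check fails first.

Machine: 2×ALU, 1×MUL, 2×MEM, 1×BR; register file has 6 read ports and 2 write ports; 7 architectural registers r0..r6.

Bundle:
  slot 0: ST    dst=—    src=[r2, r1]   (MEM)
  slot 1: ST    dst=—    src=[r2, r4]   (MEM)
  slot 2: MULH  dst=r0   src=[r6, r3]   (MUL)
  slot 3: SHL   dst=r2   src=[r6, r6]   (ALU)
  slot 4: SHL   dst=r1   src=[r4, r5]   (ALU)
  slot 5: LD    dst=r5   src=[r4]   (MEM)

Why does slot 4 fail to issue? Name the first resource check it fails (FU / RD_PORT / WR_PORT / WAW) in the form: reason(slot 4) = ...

#0 MEM src=r2,r1 dispatched  <A:2 Mu:1 Ld:1 B:1 rd:4 wr:2>
#1 MEM src=r2,r4 dispatched  <A:2 Mu:1 Ld:0 B:1 rd:2 wr:2>
#2 MUL src=r6,r3 dispatched  <A:2 Mu:0 Ld:0 B:1 rd:0 wr:1>
#3 ALU src=r6,r6 held:RD_PORT  <A:2 Mu:0 Ld:0 B:1 rd:0 wr:1>
#4 ALU src=r4,r5 held:RD_PORT  <A:2 Mu:0 Ld:0 B:1 rd:0 wr:1>
#5 MEM src=r4 held:FU  <A:2 Mu:0 Ld:0 B:1 rd:0 wr:1>

reason(slot 4) = RD_PORT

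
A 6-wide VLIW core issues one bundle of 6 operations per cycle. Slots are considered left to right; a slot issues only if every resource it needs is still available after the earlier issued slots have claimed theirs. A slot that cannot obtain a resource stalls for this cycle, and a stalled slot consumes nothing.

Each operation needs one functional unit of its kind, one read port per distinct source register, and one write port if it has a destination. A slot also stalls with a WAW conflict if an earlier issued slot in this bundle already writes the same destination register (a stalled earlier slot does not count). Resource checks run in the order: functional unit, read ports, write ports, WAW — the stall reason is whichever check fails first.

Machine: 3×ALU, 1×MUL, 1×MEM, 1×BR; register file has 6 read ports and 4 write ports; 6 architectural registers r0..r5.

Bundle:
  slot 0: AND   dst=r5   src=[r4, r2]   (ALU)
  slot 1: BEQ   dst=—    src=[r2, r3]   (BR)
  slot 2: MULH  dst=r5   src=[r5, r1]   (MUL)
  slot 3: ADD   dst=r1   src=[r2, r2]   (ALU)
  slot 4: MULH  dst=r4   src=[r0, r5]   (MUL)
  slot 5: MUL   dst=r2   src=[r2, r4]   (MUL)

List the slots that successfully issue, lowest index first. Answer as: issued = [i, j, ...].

#0 ALU src=r4,r2 dispatched  <A:2 Mu:1 Ld:1 B:1 rd:4 wr:3>
#1 BR src=r2,r3 dispatched  <A:2 Mu:1 Ld:1 B:0 rd:2 wr:3>
#2 MUL src=r5,r1 held:WAW  <A:2 Mu:1 Ld:1 B:0 rd:2 wr:3>
#3 ALU src=r2,r2 dispatched  <A:1 Mu:1 Ld:1 B:0 rd:1 wr:2>
#4 MUL src=r0,r5 held:RD_PORT  <A:1 Mu:1 Ld:1 B:0 rd:1 wr:2>
#5 MUL src=r2,r4 held:RD_PORT  <A:1 Mu:1 Ld:1 B:0 rd:1 wr:2>

issued = [0, 1, 3]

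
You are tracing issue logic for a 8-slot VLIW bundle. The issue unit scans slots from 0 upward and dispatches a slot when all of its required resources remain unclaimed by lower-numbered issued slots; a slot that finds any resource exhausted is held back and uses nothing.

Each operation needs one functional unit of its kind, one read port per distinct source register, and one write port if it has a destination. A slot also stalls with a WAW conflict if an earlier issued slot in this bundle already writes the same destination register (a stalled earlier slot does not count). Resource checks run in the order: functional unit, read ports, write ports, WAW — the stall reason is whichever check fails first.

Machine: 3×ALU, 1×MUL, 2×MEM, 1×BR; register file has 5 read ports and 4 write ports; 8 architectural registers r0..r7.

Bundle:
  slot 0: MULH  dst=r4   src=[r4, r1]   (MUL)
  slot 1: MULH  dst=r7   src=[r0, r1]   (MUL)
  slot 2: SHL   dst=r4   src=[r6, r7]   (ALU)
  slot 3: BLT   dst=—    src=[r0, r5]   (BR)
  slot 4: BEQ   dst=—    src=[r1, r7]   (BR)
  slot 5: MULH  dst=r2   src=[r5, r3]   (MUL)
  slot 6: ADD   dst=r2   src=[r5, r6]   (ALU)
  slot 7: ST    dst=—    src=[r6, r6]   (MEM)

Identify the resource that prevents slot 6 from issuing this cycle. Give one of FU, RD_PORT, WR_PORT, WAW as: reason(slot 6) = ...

#0 MUL src=r4,r1 dispatched  <A:3 Mu:0 Ld:2 B:1 rd:3 wr:3>
#1 MUL src=r0,r1 held:FU  <A:3 Mu:0 Ld:2 B:1 rd:3 wr:3>
#2 ALU src=r6,r7 held:WAW  <A:3 Mu:0 Ld:2 B:1 rd:3 wr:3>
#3 BR src=r0,r5 dispatched  <A:3 Mu:0 Ld:2 B:0 rd:1 wr:3>
#4 BR src=r1,r7 held:FU  <A:3 Mu:0 Ld:2 B:0 rd:1 wr:3>
#5 MUL src=r5,r3 held:FU  <A:3 Mu:0 Ld:2 B:0 rd:1 wr:3>
#6 ALU src=r5,r6 held:RD_PORT  <A:3 Mu:0 Ld:2 B:0 rd:1 wr:3>
#7 MEM src=r6,r6 dispatched  <A:3 Mu:0 Ld:1 B:0 rd:0 wr:3>

reason(slot 6) = RD_PORT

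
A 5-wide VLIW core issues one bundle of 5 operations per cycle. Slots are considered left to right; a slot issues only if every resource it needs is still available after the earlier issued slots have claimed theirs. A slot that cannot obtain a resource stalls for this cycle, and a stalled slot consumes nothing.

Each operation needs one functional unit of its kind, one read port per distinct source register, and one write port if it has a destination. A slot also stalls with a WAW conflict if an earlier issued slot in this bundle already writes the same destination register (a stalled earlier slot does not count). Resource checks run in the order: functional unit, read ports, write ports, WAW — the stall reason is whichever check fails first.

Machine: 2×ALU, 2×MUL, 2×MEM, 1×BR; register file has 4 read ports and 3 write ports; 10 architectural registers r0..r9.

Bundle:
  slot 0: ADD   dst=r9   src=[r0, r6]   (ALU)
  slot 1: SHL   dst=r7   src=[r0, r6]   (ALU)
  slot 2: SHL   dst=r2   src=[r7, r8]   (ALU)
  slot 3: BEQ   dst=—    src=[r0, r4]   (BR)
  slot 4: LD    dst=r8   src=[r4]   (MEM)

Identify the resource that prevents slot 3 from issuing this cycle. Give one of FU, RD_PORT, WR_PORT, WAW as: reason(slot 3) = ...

(0) want 1×ALU +2rd +1wr — yes → AL1|MU2|ME2|BR1|rd2|wr2
(1) want 1×ALU +2rd +1wr — yes → AL0|MU2|ME2|BR1|rd0|wr1
(2) want 1×ALU +2rd +1wr — FU → AL0|MU2|ME2|BR1|rd0|wr1
(3) want 1×BR +2rd +0wr — RD_PORT → AL0|MU2|ME2|BR1|rd0|wr1
(4) want 1×MEM +1rd +1wr — RD_PORT → AL0|MU2|ME2|BR1|rd0|wr1

reason(slot 3) = RD_PORT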